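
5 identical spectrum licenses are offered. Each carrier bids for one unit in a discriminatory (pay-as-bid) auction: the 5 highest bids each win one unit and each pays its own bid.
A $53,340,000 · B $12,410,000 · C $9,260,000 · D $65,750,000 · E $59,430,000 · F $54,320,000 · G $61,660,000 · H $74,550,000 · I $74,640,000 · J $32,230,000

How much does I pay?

I pays $74,640,000

Bids ranked high→low: 74,640,000 (I), 74,550,000 (H), 65,750,000 (D), 61,660,000 (G), 59,430,000 (E), 54,320,000 (F), 53,340,000 (A), …
Top 5: I, H, D, G, E.
I wins → own bid $74,640,000.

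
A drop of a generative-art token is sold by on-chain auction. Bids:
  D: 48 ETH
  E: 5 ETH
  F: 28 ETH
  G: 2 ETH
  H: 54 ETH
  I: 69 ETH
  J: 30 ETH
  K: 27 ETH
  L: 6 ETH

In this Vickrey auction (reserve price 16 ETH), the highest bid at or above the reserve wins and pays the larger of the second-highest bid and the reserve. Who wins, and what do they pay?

I pays 54 ETH

Bids ranked: 69 (I) > 54 (H) > 48 (D) > 30 (J) > 28 (F) > 27 (K) > …
Highest eligible bid: I at 69 ETH.
Second-highest bid 54 ETH exceeds the reserve 16 ETH → payment 54 ETH.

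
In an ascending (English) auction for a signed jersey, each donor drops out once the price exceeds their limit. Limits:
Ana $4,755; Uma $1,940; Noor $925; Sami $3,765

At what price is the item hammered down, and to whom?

Ana wins at $3,765

Rule: the price rises until one bidder remains; the winner pays the price at which the last rival dropped out.
Sorting limits: 4,755 (Ana) > 3,765 (Sami) > 1,940 (Uma) > 925 (Noor)
Bidding ends when Sami exits at $3,765; Ana takes it.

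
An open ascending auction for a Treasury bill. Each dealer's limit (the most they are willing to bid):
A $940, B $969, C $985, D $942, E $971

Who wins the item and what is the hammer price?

Limits ranked: 985 (C) > 971 (E) > 969 (B) > 942 (D) > 940 (A)
Once the price passes $971, only C is left; the hammer falls at E's limit of $971.

C wins at $971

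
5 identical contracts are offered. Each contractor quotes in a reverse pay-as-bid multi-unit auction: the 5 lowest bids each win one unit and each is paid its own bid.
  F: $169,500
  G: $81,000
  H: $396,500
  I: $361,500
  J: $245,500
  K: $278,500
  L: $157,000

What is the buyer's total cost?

Total cost: $931,500

Bids ranked low→high: 81,000 (G), 157,000 (L), 169,500 (F), 245,500 (J), 278,500 (K), 361,500 (I), 396,500 (H)
The 5 lowest are G, L, F, J, K.
Total cost = 81,000 + 157,000 + 169,500 + 245,500 + 278,500 = $931,500.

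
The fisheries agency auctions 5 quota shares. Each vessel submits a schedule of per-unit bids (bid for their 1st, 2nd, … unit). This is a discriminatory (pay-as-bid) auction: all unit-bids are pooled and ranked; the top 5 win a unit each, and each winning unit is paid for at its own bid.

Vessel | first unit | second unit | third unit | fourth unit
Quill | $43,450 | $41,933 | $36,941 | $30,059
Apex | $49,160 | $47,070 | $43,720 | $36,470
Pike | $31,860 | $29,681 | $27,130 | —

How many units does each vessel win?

Merging the schedules and taking the best 5: 49,160 (Apex-1), 47,070 (Apex-2), 43,720 (Apex-3), 43,450 (Quill-1), 41,933 (Quill-2)
Next rejected bid: $36,941 (not a price — pay-as-bid).
Allocation: Apex 3, Quill 2.

Apex 3, Quill 2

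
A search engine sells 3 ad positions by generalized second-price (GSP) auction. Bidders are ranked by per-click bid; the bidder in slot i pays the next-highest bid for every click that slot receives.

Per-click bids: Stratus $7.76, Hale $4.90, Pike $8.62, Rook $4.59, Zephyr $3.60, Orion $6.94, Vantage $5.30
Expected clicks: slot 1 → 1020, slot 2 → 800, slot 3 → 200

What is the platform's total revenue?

Per-click bids in order: $8.62 (Pike) > $7.76 (Stratus) > $6.94 (Orion) > $5.30 (Vantage) > …
Slot 1: Pike pays $7.76 × 1020 = $7915.20
Slot 2: Stratus pays $6.94 × 800 = $5552.00
Slot 3: Orion pays $5.30 × 200 = $1060.00
Total = $14527.20

Total revenue: $14527.20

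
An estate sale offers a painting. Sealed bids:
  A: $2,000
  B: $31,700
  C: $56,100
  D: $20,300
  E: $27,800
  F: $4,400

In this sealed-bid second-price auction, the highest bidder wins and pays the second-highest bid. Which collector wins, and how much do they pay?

Bids in order: 56,100 (C) > 31,700 (B) > 27,800 (E) > 20,300 (D) > 4,400 (F) > 2,000 (A)
C wins with the highest bid; price is set by the runner-up at $31,700.

C pays $31,700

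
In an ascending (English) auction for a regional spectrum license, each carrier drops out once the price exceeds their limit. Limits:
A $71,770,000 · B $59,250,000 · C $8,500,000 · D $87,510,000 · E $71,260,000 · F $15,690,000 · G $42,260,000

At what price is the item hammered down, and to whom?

Rule: the price rises until one bidder remains; the winner pays the price at which the last rival dropped out.
Limits ranked: 87,510,000 (D) > 71,770,000 (A) > 71,260,000 (E) > 59,250,000 (B) > 42,260,000 (G) > 15,690,000 (F) > …
Once the price passes $71,770,000, only D is left; the hammer falls at A's limit of $71,770,000.

D wins at $71,770,000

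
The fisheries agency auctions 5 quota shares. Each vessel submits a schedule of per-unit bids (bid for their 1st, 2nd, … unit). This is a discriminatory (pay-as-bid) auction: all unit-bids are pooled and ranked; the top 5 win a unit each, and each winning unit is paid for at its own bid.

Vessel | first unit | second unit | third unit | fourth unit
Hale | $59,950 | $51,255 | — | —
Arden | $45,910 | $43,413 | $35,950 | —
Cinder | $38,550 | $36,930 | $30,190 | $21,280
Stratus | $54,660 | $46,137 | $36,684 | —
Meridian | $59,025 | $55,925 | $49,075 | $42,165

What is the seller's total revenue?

All unit-bids, highest first — top 5: 59,950 (Hale-1), 59,025 (Meridian-1), 55,925 (Meridian-2), 54,660 (Stratus-1), 51,255 (Hale-2)
Next rejected bid: $49,075 (not a price — pay-as-bid).
Each winning unit pays its own bid.
Revenue = 59,950 + 59,025 + 55,925 + 54,660 + 51,255 = $280,815.

Total revenue: $280,815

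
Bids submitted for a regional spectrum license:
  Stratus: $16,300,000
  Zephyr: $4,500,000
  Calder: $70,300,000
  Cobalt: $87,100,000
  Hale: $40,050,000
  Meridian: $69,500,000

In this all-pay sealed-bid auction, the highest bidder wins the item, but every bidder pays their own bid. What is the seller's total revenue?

Total revenue: $287,750,000

Rule: the highest bidder wins the item, but every bidder pays their own bid.
Bids ranked: 87,100,000 (Cobalt) > 70,300,000 (Calder) > 69,500,000 (Meridian) > 40,050,000 (Hale) > 16,300,000 (Stratus) > 4,500,000 (Zephyr)
Cobalt wins with the top bid; all bids are sunk regardless.
Every bidder forfeits their bid regardless of winning.
Revenue = 16,300,000 + 4,500,000 + 70,300,000 + 87,100,000 + 40,050,000 + 69,500,000 = $287,750,000.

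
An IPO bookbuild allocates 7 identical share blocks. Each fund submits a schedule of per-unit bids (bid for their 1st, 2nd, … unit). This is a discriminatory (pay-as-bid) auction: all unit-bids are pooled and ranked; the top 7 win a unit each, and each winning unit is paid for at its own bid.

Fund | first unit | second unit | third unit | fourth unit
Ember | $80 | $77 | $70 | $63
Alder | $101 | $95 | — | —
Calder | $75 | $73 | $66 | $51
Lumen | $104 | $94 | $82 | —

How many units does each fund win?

All unit-bids, highest first — top 7: 104 (Lumen-1), 101 (Alder-1), 95 (Alder-2), 94 (Lumen-2), 82 (Lumen-3), 80 (Ember-1), 77 (Ember-2)
Next rejected bid: $75 (not a price — pay-as-bid).
Allocation: Alder 2, Ember 2, Lumen 3.

Alder 2, Ember 2, Lumen 3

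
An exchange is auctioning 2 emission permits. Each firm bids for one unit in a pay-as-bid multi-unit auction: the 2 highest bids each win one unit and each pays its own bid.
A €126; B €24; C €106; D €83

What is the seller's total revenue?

Ordering the bids: 126 (A), 106 (C), 83 (D), 24 (B)
Winners (2 units): A, C.
Total revenue = 126 + 106 = €232.

Total revenue: €232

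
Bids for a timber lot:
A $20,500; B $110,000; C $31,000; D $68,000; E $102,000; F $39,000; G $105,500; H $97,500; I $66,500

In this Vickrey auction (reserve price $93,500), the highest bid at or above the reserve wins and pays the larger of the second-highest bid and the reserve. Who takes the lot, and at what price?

Sorting bids: 110,000 (B) > 105,500 (G) > 102,000 (E) > 97,500 (H) > 68,000 (D) > 66,500 (I) > …
B has the top bid at or above the reserve ($110,000).
Second-highest bid $105,500 exceeds the reserve $93,500 → payment $105,500.

B pays $105,500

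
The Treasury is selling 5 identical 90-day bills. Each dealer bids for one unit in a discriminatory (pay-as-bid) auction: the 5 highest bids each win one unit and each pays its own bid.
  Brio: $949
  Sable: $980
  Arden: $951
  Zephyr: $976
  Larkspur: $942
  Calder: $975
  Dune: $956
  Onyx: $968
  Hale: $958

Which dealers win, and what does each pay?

Bids ranked high→low: 980 (Sable), 976 (Zephyr), 975 (Calder), 968 (Onyx), 958 (Hale), 956 (Dune), 951 (Arden), …
Top 5: Sable, Zephyr, Calder, Onyx, Hale.
Each winner pays its own bid: Sable $980, Zephyr $976, Calder $975, Onyx $968, Hale $958.

Sable $980, Zephyr $976, Calder $975, Onyx $968, Hale $958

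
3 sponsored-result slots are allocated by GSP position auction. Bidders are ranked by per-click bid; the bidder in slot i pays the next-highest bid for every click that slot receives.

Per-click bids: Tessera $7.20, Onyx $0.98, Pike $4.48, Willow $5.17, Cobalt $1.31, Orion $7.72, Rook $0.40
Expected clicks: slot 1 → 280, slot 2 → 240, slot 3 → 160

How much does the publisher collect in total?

Total revenue: $3973.60

Ranked by bid: $7.72 (Orion) > $7.20 (Tessera) > $5.17 (Willow) > $4.48 (Pike) > …
Slot 1: Orion pays $7.20 × 280 = $2016.00
Slot 2: Tessera pays $5.17 × 240 = $1240.80
Slot 3: Willow pays $4.48 × 160 = $716.80
Total = $3973.60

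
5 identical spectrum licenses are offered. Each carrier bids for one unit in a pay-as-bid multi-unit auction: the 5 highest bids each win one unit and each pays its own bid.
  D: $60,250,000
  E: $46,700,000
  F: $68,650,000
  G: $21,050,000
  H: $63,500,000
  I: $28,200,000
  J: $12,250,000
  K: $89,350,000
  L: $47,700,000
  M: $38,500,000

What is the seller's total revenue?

Total revenue: $329,450,000

Sorting: 89,350,000 (K), 68,650,000 (F), 63,500,000 (H), 60,250,000 (D), 47,700,000 (L), 46,700,000 (E), 38,500,000 (M), …
Winners (5 units): K, F, H, D, L.
Total revenue = 89,350,000 + 68,650,000 + 63,500,000 + 60,250,000 + 47,700,000 = $329,450,000.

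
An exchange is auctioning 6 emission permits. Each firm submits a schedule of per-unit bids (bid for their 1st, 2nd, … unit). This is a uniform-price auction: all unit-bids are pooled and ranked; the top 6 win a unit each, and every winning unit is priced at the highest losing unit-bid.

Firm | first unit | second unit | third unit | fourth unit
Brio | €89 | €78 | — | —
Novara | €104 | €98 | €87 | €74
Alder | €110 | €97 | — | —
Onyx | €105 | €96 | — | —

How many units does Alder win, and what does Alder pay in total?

Merging the schedules and taking the best 6: 110 (Alder-1), 105 (Onyx-1), 104 (Novara-1), 98 (Novara-2), 97 (Alder-2), 96 (Onyx-2)
The (k+1)-th unit-bid is €89.
Alder wins 2 unit(s) at €89 each.

Alder: 2 units, pays €178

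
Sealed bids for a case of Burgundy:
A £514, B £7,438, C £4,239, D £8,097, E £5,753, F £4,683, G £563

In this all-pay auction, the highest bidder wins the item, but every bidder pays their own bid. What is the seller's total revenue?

Total revenue: £31,287

Rule: the highest bidder wins the item, but every bidder pays their own bid.
Bids in order: 8,097 (D) > 7,438 (B) > 5,753 (E) > 4,683 (F) > 4,239 (C) > 563 (G) > …
D wins with the top bid; all bids are sunk regardless.
Every bidder forfeits their bid regardless of winning.
Revenue = 514 + 7,438 + 4,239 + 8,097 + 5,753 + 4,683 + 563 = £31,287.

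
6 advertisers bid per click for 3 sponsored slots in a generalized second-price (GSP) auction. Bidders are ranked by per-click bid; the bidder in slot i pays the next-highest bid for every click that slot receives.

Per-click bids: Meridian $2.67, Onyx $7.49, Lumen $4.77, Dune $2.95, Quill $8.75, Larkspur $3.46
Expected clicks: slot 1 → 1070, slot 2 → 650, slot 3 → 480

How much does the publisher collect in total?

Total revenue: $12775.60

Sorting advertisers: $8.75 (Quill) > $7.49 (Onyx) > $4.77 (Lumen) > $3.46 (Larkspur) > …
Slot 1: Quill pays $7.49 × 1070 = $8014.30
Slot 2: Onyx pays $4.77 × 650 = $3100.50
Slot 3: Lumen pays $3.46 × 480 = $1660.80
Total = $12775.60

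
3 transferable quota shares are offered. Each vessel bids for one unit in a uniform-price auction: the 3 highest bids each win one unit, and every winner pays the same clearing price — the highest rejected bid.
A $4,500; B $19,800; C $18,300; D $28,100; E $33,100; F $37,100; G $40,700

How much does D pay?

Sorting: 40,700 (G), 37,100 (F), 33,100 (E), 28,100 (D), 19,800 (B), …
The 3 highest are G, F, E.
First losing bid is D's $28,100, which sets the uniform price.
D does not win → pays $0.

D pays $0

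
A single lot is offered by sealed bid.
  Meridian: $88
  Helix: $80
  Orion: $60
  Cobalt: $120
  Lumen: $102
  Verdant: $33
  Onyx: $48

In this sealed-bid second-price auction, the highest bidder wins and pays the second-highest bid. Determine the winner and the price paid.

Cobalt pays $102

Bids in order: 120 (Cobalt) > 102 (Lumen) > 88 (Meridian) > 80 (Helix) > 60 (Orion) > 48 (Onyx) > …
Cobalt wins with the highest bid; price is set by the runner-up at $102.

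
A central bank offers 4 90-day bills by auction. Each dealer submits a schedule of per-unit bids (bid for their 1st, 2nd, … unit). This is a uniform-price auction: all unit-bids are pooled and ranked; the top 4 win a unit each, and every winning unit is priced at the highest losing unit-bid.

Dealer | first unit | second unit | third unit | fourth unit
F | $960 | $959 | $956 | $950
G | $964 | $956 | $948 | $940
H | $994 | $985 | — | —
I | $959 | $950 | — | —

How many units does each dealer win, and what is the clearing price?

F 1, G 1, H 2; clearing price $959

All unit-bids, highest first — top 4: 994 (H-1), 985 (H-2), 964 (G-1), 960 (F-1)
The (k+1)-th unit-bid is $959.
Allocation: F 1, G 1, H 2.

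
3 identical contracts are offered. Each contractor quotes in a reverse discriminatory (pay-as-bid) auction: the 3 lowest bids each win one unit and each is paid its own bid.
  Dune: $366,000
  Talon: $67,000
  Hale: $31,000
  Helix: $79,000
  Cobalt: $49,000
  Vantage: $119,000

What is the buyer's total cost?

Bids ranked low→high: 31,000 (Hale), 49,000 (Cobalt), 67,000 (Talon), 79,000 (Helix), 119,000 (Vantage), …
Winners (3 units): Hale, Cobalt, Talon.
Total cost = 31,000 + 49,000 + 67,000 = $147,000.

Total cost: $147,000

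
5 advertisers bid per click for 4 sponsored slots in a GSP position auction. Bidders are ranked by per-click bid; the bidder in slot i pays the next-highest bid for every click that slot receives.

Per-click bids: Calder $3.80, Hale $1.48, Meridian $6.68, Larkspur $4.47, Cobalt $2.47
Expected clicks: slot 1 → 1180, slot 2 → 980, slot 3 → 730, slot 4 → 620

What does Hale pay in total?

Per-click bids in order: $6.68 (Meridian) > $4.47 (Larkspur) > $3.80 (Calder) > $2.47 (Cobalt) > $1.48 (Hale)
Hale ranks below slot 4 → no slot, pays nothing.

Hale pays $0.00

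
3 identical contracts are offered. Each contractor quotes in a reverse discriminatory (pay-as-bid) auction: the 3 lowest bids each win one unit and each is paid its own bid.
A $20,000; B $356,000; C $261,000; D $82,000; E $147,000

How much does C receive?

C is paid $0

Ordering the bids: 20,000 (A), 82,000 (D), 147,000 (E), 261,000 (C), 356,000 (B)
Lowest 3: A, D, E.
C does not win → $0.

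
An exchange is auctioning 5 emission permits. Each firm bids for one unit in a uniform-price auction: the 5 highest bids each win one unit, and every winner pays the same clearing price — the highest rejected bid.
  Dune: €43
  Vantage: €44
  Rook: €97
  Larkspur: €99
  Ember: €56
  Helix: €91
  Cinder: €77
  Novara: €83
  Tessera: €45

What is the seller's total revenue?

Ordering the bids: 99 (Larkspur), 97 (Rook), 91 (Helix), 83 (Novara), 77 (Cinder), 56 (Ember), 45 (Tessera), …
Winners (5 units): Larkspur, Rook, Helix, Novara, Cinder.
Clearing price = highest rejected bid = €56.
Total revenue = 5 × €56 = €280.

Total revenue: €280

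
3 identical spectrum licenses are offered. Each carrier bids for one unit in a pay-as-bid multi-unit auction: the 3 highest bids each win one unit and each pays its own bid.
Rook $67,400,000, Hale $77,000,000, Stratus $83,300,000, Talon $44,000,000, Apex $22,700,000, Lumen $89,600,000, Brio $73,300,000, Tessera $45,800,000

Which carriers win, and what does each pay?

Bids ranked high→low: 89,600,000 (Lumen), 83,300,000 (Stratus), 77,000,000 (Hale), 73,300,000 (Brio), 67,400,000 (Rook), …
Top 3: Lumen, Stratus, Hale.
Each winner pays its own bid: Lumen $89,600,000, Stratus $83,300,000, Hale $77,000,000.

Lumen $89,600,000, Stratus $83,300,000, Hale $77,000,000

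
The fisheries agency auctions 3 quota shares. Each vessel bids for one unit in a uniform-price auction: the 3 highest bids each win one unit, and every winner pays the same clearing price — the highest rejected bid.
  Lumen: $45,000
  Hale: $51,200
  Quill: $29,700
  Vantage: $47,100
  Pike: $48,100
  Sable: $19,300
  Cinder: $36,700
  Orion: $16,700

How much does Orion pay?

Sorting: 51,200 (Hale), 48,100 (Pike), 47,100 (Vantage), 45,000 (Lumen), 36,700 (Cinder), …
The 3 highest are Hale, Pike, Vantage.
Clearing price = highest rejected bid = $45,000.
Orion does not win → pays $0.

Orion pays $0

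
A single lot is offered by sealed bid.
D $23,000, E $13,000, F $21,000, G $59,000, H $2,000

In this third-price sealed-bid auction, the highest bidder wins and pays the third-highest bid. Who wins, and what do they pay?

G pays $21,000

Bids ranked: 59,000 (G) > 23,000 (D) > 21,000 (F) > 13,000 (E) > 2,000 (H)
G is highest; pays the third-highest bid, $21,000.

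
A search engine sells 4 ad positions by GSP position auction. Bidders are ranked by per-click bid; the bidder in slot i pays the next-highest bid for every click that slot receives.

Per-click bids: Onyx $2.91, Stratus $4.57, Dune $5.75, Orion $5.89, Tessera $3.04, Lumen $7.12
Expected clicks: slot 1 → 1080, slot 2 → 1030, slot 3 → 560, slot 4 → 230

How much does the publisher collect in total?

Per-click bids in order: $7.12 (Lumen) > $5.89 (Orion) > $5.75 (Dune) > $4.57 (Stratus) > $3.04 (Tessera) > …
Slot 1: Lumen pays $5.89 × 1080 = $6361.20
Slot 2: Orion pays $5.75 × 1030 = $5922.50
Slot 3: Dune pays $4.57 × 560 = $2559.20
Slot 4: Stratus pays $3.04 × 230 = $699.20
Total = $15542.10

Total revenue: $15542.10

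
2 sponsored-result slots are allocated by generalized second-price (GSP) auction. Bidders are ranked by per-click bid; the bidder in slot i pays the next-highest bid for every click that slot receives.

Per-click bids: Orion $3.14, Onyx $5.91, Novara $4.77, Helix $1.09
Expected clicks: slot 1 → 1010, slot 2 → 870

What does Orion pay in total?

Per-click bids in order: $5.91 (Onyx) > $4.77 (Novara) > $3.14 (Orion) > …
Orion ranks below slot 2 → no slot, pays nothing.

Orion pays $0.00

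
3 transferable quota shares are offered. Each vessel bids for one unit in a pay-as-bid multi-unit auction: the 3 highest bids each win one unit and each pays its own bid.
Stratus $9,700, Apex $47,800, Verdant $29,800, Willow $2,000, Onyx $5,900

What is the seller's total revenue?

Total revenue: $87,300

Bids ranked high→low: 47,800 (Apex), 29,800 (Verdant), 9,700 (Stratus), 5,900 (Onyx), 2,000 (Willow)
Top 3: Apex, Verdant, Stratus.
Total revenue = 47,800 + 29,800 + 9,700 = $87,300.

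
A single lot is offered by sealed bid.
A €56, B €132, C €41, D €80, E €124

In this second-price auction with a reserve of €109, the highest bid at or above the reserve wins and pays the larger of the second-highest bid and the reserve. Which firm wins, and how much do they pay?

Sorting bids: 132 (B) > 124 (E) > 80 (D) > 56 (A) > 41 (C)
B has the top bid at or above the reserve (€132).
Second-highest bid €124 exceeds the reserve €109 → payment €124.

B pays €124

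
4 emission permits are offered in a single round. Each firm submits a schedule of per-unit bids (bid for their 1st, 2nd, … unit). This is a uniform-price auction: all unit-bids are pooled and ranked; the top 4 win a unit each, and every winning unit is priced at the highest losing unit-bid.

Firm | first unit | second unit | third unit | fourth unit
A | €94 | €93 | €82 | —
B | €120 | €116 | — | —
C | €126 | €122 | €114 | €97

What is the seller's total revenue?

Total revenue: €456

Pooled unit-bids ranked (top 4): 126 (C-1), 122 (C-2), 120 (B-1), 116 (B-2)
First bid not allocated: €114.
Allocation: B 2, C 2. Every unit priced at €114.
Revenue = 4 × 114 = €456.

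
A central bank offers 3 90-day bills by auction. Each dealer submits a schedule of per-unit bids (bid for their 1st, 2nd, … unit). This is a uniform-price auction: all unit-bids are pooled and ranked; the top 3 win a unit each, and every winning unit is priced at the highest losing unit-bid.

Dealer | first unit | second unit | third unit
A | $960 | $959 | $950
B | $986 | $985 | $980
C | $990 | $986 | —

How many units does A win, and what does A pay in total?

A: 0 units, pays $0

Merging the schedules and taking the best 3: 990 (C-1), 986 (B-1), 986 (C-2)
Highest rejected unit-bid = $985.
A wins 0 unit(s) at $985 each.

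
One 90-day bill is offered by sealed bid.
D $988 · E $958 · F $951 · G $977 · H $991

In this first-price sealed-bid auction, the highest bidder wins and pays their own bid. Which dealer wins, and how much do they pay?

Bids ranked: 991 (H) > 988 (D) > 977 (G) > 958 (E) > 951 (F)
First-price: H pays what they bid, $991.

H pays $991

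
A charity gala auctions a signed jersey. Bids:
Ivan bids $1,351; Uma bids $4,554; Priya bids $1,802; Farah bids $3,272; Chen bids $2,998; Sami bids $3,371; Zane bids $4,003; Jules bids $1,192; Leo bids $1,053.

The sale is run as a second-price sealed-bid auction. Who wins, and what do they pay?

Uma pays $4,003

Sorting bids: 4,554 (Uma) > 4,003 (Zane) > 3,371 (Sami) > 3,272 (Farah) > 2,998 (Chen) > 1,802 (Priya) > …
Uma wins with the highest bid; price is set by the runner-up at $4,003.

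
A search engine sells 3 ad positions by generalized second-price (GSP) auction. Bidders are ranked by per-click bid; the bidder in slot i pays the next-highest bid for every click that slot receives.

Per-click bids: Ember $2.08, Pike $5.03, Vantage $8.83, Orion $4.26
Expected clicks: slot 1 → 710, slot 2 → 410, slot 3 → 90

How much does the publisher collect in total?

Per-click bids in order: $8.83 (Vantage) > $5.03 (Pike) > $4.26 (Orion) > $2.08 (Ember)
Slot 1: Vantage pays $5.03 × 710 = $3571.30
Slot 2: Pike pays $4.26 × 410 = $1746.60
Slot 3: Orion pays $2.08 × 90 = $187.20
Total = $5505.10

Total revenue: $5505.10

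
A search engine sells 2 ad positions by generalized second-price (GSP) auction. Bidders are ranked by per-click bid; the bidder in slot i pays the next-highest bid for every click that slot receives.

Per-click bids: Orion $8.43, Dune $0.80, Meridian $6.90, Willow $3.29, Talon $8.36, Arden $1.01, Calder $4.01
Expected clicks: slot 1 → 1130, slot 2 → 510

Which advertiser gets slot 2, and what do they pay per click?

Talon; $6.90 per click

Per-click bids in order: $8.43 (Orion) > $8.36 (Talon) > $6.90 (Meridian) > …
Slot 2 goes to the second-ranked bidder, Talon, who pays the next bid down: $6.90/click.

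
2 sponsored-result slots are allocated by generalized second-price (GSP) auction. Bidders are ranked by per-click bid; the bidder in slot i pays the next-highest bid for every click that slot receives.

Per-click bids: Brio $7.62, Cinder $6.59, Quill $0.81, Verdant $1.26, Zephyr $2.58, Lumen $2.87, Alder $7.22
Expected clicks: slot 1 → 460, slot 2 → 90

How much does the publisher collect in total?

Total revenue: $3914.30

Per-click bids in order: $7.62 (Brio) > $7.22 (Alder) > $6.59 (Cinder) > …
Slot 1: Brio pays $7.22 × 460 = $3321.20
Slot 2: Alder pays $6.59 × 90 = $593.10
Total = $3914.30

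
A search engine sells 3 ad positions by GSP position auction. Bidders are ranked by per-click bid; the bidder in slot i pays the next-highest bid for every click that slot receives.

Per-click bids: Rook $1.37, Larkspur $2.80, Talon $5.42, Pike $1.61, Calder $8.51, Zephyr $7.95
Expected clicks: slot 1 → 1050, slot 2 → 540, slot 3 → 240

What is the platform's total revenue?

Per-click bids in order: $8.51 (Calder) > $7.95 (Zephyr) > $5.42 (Talon) > $2.80 (Larkspur) > …
Slot 1: Calder pays $7.95 × 1050 = $8347.50
Slot 2: Zephyr pays $5.42 × 540 = $2926.80
Slot 3: Talon pays $2.80 × 240 = $672.00
Total = $11946.30

Total revenue: $11946.30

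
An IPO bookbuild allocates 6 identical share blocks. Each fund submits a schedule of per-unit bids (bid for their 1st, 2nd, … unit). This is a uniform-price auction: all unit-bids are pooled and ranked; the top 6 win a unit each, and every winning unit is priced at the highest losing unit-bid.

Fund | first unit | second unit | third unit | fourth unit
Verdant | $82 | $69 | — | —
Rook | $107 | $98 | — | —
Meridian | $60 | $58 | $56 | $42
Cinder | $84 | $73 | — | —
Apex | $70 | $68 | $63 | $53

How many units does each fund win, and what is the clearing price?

Apex 1, Cinder 2, Rook 2, Verdant 1; clearing price $69

Pooled unit-bids ranked (top 6): 107 (Rook-1), 98 (Rook-2), 84 (Cinder-1), 82 (Verdant-1), 73 (Cinder-2), 70 (Apex-1)
The (k+1)-th unit-bid is $69.
Allocation: Apex 1, Cinder 2, Rook 2, Verdant 1.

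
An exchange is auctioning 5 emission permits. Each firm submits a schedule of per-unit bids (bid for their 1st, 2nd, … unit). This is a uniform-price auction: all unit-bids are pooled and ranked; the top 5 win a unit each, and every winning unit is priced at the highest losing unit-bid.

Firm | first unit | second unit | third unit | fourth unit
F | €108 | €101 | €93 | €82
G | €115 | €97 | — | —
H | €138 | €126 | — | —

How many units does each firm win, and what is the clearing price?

F 2, G 1, H 2; clearing price €97

Merging the schedules and taking the best 5: 138 (H-1), 126 (H-2), 115 (G-1), 108 (F-1), 101 (F-2)
Highest rejected unit-bid = €97.
Allocation: F 2, G 1, H 2.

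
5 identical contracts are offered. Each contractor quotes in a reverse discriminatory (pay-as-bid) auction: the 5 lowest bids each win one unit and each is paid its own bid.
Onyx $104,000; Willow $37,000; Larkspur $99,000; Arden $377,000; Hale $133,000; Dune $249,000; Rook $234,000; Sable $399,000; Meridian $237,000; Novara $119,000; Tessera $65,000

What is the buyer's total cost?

Total cost: $424,000

Ordering the bids: 37,000 (Willow), 65,000 (Tessera), 99,000 (Larkspur), 104,000 (Onyx), 119,000 (Novara), 133,000 (Hale), 234,000 (Rook), …
Winners (5 units): Willow, Tessera, Larkspur, Onyx, Novara.
Total cost = 37,000 + 65,000 + 99,000 + 104,000 + 119,000 = $424,000.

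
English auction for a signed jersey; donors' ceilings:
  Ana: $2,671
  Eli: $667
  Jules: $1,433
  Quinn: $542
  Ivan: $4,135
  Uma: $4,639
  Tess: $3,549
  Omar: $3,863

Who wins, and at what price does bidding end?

Sorting limits: 4,639 (Uma) > 4,135 (Ivan) > 3,863 (Omar) > 3,549 (Tess) > 2,671 (Ana) > 1,433 (Jules) > …
Ivan is the last rival to drop out, at $4,135; Uma remains and wins at that price.

Uma wins at $4,135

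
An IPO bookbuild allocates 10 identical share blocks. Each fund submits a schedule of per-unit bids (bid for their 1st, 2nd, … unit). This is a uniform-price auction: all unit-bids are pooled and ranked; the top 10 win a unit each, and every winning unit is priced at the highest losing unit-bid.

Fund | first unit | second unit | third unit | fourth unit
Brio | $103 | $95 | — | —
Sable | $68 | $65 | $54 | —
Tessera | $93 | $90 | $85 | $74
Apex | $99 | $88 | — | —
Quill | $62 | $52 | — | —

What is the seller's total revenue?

Total revenue: $620

All unit-bids, highest first — top 10: 103 (Brio-1), 99 (Apex-1), 95 (Brio-2), 93 (Tessera-1), 90 (Tessera-2), 88 (Apex-2), 85 (Tessera-3), 74 (Tessera-4), 68 (Sable-1), 65 (Sable-2)
Highest rejected unit-bid = $62.
Allocation: Apex 2, Brio 2, Sable 2, Tessera 4. Every unit priced at $62.
Revenue = 10 × 62 = $620.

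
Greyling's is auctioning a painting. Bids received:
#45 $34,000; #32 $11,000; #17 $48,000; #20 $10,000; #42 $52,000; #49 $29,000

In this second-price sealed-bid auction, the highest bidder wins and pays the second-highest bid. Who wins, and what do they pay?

#42 pays $48,000

Second-price sealed-bid auction: the highest bidder wins and pays the second-highest bid.
Bids in order: 52,000 (#42) > 48,000 (#17) > 34,000 (#45) > 29,000 (#49) > 11,000 (#32) > 10,000 (#20)
#42 wins with the highest bid; price is set by the runner-up at $48,000.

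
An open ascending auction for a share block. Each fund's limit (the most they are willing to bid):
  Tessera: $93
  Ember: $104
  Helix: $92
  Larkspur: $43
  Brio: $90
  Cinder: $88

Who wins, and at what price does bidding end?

Ascending (English) auction: the price rises until one bidder remains; the winner pays the price at which the last rival dropped out.
Sorting limits: 104 (Ember) > 93 (Tessera) > 92 (Helix) > 90 (Brio) > 88 (Cinder) > 43 (Larkspur)
Once the price passes $93, only Ember is left; the hammer falls at Tessera's limit of $93.

Ember wins at $93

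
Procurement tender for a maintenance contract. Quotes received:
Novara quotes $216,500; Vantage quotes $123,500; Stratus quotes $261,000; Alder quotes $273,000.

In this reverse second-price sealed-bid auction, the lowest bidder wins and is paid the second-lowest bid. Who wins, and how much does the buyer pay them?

Sorting bids: 123,500 (Vantage) < 216,500 (Novara) < 261,000 (Stratus) < 273,000 (Alder)
Vantage wins with the lowest bid; price is set by the runner-up at $216,500.

Vantage is paid $216,500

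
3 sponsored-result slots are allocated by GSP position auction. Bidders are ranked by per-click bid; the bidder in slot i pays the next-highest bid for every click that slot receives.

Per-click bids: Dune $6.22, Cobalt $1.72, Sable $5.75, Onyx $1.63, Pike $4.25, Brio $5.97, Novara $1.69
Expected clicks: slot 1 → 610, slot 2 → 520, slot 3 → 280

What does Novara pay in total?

Per-click bids in order: $6.22 (Dune) > $5.97 (Brio) > $5.75 (Sable) > $4.25 (Pike) > …
Novara ranks below slot 3 → no slot, pays nothing.

Novara pays $0.00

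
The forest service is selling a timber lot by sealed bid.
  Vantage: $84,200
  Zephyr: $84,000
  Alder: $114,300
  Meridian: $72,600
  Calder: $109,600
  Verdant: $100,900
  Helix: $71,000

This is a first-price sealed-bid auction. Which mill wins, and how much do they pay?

Bids ranked: 114,300 (Alder) > 109,600 (Calder) > 100,900 (Verdant) > 84,200 (Vantage) > 84,000 (Zephyr) > 72,600 (Meridian) > …
Alder is highest → pays own bid, $114,300.

Alder pays $114,300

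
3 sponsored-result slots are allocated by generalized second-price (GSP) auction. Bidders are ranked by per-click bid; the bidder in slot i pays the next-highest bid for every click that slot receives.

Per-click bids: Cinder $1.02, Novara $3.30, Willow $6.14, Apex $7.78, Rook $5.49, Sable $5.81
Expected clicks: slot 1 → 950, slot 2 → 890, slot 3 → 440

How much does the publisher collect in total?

Total revenue: $13419.50

Ranked by bid: $7.78 (Apex) > $6.14 (Willow) > $5.81 (Sable) > $5.49 (Rook) > …
Slot 1: Apex pays $6.14 × 950 = $5833.00
Slot 2: Willow pays $5.81 × 890 = $5170.90
Slot 3: Sable pays $5.49 × 440 = $2415.60
Total = $13419.50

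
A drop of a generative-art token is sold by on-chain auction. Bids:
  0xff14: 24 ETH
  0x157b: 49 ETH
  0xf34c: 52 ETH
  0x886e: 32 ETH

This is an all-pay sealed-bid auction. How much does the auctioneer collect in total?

Rule: the highest bidder wins the item, but every bidder pays their own bid.
Bids ranked: 52 (0xf34c) > 49 (0x157b) > 32 (0x886e) > 24 (0xff14)
0xf34c wins with the top bid; all bids are sunk regardless.
Every bidder forfeits their bid regardless of winning.
Revenue = 24 + 49 + 52 + 32 = 157 ETH.

Total revenue: 157 ETH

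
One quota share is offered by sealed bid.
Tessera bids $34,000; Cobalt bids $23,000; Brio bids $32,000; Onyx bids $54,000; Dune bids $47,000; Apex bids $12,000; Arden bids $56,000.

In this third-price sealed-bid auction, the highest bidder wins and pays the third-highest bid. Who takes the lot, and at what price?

Rule: the highest bidder wins and pays the third-highest bid.
Bids ranked: 56,000 (Arden) > 54,000 (Onyx) > 47,000 (Dune) > 34,000 (Tessera) > 32,000 (Brio) > 23,000 (Cobalt) > …
Arden is highest; pays the third-highest bid, $47,000.

Arden pays $47,000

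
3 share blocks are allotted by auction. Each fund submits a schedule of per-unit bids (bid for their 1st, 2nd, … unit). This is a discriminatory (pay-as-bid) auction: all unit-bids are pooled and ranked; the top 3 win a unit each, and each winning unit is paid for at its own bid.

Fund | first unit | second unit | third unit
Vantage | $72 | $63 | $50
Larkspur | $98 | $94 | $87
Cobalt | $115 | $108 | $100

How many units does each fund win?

Merging the schedules and taking the best 3: 115 (Cobalt-1), 108 (Cobalt-2), 100 (Cobalt-3)
Next rejected bid: $98 (not a price — pay-as-bid).
Allocation: Cobalt 3.

Cobalt 3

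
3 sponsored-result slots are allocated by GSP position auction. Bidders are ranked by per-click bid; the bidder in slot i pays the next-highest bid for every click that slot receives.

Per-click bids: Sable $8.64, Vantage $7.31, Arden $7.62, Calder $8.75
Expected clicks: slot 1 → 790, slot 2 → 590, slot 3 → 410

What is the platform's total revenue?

Per-click bids in order: $8.75 (Calder) > $8.64 (Sable) > $7.62 (Arden) > $7.31 (Vantage)
Slot 1: Calder pays $8.64 × 790 = $6825.60
Slot 2: Sable pays $7.62 × 590 = $4495.80
Slot 3: Arden pays $7.31 × 410 = $2997.10
Total = $14318.50

Total revenue: $14318.50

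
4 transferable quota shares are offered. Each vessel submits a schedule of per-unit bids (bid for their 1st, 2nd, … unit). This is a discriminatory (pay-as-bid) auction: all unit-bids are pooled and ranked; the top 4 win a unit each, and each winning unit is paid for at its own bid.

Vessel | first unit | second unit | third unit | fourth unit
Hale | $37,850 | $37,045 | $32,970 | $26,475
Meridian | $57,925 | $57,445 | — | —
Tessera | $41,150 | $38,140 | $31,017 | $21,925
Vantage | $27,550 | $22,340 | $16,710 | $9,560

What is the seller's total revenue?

Total revenue: $194,660

All unit-bids, highest first — top 4: 57,925 (Meridian-1), 57,445 (Meridian-2), 41,150 (Tessera-1), 38,140 (Tessera-2)
Next rejected bid: $37,850 (not a price — pay-as-bid).
Each winning unit pays its own bid.
Revenue = 57,925 + 57,445 + 41,150 + 38,140 = $194,660.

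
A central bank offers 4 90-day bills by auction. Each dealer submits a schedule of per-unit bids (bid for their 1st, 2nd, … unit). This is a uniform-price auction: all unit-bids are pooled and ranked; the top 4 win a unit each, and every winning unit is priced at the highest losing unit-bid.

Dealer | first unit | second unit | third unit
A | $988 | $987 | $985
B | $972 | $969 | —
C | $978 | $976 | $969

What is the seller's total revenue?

Pooled unit-bids ranked (top 4): 988 (A-1), 987 (A-2), 985 (A-3), 978 (C-1)
The (k+1)-th unit-bid is $976.
Allocation: A 3, C 1. Every unit priced at $976.
Revenue = 4 × 976 = $3,904.

Total revenue: $3,904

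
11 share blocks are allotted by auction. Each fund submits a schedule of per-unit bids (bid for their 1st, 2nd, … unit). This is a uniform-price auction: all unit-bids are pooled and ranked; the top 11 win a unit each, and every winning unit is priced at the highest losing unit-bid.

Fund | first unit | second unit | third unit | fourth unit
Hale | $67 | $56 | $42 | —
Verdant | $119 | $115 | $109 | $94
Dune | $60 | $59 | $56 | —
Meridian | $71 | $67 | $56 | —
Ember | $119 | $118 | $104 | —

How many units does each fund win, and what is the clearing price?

Dune 1, Ember 3, Hale 1, Meridian 2, Verdant 4; clearing price $59

All unit-bids, highest first — top 11: 119 (Verdant-1), 119 (Ember-1), 118 (Ember-2), 115 (Verdant-2), 109 (Verdant-3), 104 (Ember-3), 94 (Verdant-4), 71 (Meridian-1), 67 (Hale-1), 67 (Meridian-2), 60 (Dune-1)
Highest rejected unit-bid = $59.
Allocation: Dune 1, Ember 3, Hale 1, Meridian 2, Verdant 4.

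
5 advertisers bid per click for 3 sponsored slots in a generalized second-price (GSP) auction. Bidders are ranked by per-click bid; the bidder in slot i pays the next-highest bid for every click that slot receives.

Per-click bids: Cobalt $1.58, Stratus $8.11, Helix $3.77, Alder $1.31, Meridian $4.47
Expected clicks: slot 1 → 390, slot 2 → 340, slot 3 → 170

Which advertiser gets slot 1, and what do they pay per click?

Per-click bids in order: $8.11 (Stratus) > $4.47 (Meridian) > $3.77 (Helix) > $1.58 (Cobalt) > …
Slot 1 goes to the first-ranked bidder, Stratus, who pays the next bid down: $4.47/click.

Stratus; $4.47 per click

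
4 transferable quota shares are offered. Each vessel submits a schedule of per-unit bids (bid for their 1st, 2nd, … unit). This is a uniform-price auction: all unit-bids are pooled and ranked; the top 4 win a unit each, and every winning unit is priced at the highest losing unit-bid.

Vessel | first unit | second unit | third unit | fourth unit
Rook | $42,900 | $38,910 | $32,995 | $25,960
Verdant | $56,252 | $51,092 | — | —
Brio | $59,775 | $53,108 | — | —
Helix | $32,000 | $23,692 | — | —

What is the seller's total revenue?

Merging the schedules and taking the best 4: 59,775 (Brio-1), 56,252 (Verdant-1), 53,108 (Brio-2), 51,092 (Verdant-2)
First bid not allocated: $42,900.
Allocation: Brio 2, Verdant 2. Every unit priced at $42,900.
Revenue = 4 × 42,900 = $171,600.

Total revenue: $171,600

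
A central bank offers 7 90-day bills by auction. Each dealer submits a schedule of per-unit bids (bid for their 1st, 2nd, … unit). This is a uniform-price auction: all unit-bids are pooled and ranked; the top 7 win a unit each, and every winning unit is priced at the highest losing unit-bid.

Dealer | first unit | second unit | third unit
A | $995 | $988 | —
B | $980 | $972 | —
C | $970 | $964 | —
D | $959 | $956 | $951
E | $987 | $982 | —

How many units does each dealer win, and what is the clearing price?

Pooled unit-bids ranked (top 7): 995 (A-1), 988 (A-2), 987 (E-1), 982 (E-2), 980 (B-1), 972 (B-2), 970 (C-1)
First bid not allocated: $964.
Allocation: A 2, B 2, C 1, E 2.

A 2, B 2, C 1, E 2; clearing price $964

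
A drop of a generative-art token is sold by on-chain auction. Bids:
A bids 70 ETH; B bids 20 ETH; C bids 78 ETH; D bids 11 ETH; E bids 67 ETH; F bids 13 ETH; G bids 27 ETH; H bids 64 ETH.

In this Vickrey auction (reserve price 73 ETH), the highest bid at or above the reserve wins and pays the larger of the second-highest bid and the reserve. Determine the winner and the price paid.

C pays 73 ETH

Sorting bids: 78 (C) > 70 (A) > 67 (E) > 64 (H) > 27 (G) > 20 (B) > …
C has the top bid at or above the reserve (78 ETH).
Second-highest bid 70 ETH is below the reserve 73 ETH, so the reserve binds → payment 73 ETH.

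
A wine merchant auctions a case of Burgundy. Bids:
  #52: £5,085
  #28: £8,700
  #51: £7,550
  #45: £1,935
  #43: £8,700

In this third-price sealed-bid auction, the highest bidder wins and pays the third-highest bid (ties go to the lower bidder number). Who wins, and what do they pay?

#28 pays £7,550

Bids in order: 8,700 (#28) > 8,700 (#43) > 7,550 (#51) > 5,085 (#52) > 1,935 (#45)
#28 and #43 tie at £8,700; tie-break gives it to #28.
#28 is highest; pays the third-highest bid, £7,550.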